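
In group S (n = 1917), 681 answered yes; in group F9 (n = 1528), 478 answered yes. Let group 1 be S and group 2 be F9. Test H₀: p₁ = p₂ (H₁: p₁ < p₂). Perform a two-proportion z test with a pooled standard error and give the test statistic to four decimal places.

z = 2.6176

p̂₁ = 681/1917 = 0.355243, p̂₂ = 478/1528 = 0.312827.
Pooled p̂ = (681+478)/(1917+1528) = 1159/3445 = 0.336430.
SE = √(0.223245 × 0.0011761) = 0.016204.
z = (0.355243 − 0.312827)/0.016204 = 0.042416/0.016204 = 2.6176.
p-value = P(Z < 2.618) ≈ 0.9956.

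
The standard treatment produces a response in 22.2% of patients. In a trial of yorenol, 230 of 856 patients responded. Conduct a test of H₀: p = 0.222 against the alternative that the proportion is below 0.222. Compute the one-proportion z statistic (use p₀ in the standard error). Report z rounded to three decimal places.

p̂ = 230/856 = 0.268692.
SE = √(p₀(1−p₀)/n) = √(0.17272/856) = 0.014205.
z = (0.268692 − 0.222)/0.014205 = 0.046692/0.014205 = 3.287.
p-value = P(Z < 3.287) ≈ 0.9995.

z = 3.287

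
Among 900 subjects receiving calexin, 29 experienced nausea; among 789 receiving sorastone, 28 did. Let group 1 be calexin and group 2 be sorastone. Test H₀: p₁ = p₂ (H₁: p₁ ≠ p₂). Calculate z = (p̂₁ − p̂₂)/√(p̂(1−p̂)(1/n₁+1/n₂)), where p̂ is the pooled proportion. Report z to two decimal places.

p̂₁ = 29/900 ≈ 0.03222, p̂₂ = 28/789 ≈ 0.03549.
Pooled p̂ = (29+28)/(900+789) = 57/1689 = 0.03375.
SE = √(p̂(1−p̂)(1/n₁+1/n₂)) = √(0.03375·0.96625·0.00237854) = √(7.75614e-05) = 0.00881.
z = (0.03222 − 0.03549)/0.00881 = -0.00327/0.00881 = -0.37.

z = -0.37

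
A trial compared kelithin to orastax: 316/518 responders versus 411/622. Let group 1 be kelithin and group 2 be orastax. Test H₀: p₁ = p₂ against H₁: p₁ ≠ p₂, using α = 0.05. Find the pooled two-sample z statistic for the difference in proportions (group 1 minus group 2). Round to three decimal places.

p̂₁ = 316/518 ≈ 0.61004, p̂₂ = 411/622 ≈ 0.66077.
Pooled p̂ = (316+411)/(518+622) = 727/1140 = 0.63772.
SE = √(p̂(1−p̂)(1/n₁+1/n₂)) = √(0.63772·0.36228·0.00353822) = √(0.000817447) = 0.02859.
z = (0.61004 − 0.66077)/0.02859 = -0.05073/0.02859 = -1.774.
Two-sided p-value ≈ 2·Φ(−1.774) = 0.0760. With α = 0.05, fail to reject H₀.

z = -1.774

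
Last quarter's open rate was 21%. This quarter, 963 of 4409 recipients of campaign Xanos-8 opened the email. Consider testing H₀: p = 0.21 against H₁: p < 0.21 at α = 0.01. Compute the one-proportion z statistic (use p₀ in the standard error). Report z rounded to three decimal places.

z = 1.372

p̂ = 963/4409 ≈ 0.218417.
SE = √(p₀(1−p₀)/n) = √(0.1659/4409) = 0.006134.
z = (0.218417 − 0.21)/0.006134 = 0.008417/0.006134 = 1.372.
p-value = P(Z < 1.372) ≈ 0.9150. With α = 0.01, fail to reject H₀.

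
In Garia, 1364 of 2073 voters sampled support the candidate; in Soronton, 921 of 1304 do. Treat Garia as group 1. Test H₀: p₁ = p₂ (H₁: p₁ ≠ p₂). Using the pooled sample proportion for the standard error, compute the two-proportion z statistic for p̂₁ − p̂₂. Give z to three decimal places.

z = -2.922

p̂₁ = 1364/2073 = 0.657984, p̂₂ = 921/1304 = 0.706288.
Pooled p̂ = (1364+921)/(2073+1304) = 2285/3377 = 0.676636.
SE = √(p̂(1−p̂)(1/n₁+1/n₂)) = √(0.676636·0.323364·0.00124926) = √(0.000273339) = 0.016533.
z = (0.657984 − 0.706288)/0.016533 = -0.048304/0.016533 = -2.922.
p-value = 2·P(Z > 2.922) ≈ 0.0035.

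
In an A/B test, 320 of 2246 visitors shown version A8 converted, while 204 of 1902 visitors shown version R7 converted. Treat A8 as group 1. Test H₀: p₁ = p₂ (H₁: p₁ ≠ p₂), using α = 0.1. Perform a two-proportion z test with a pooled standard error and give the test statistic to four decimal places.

p̂₁ = 320/2246 = 0.142476, p̂₂ = 204/1902 = 0.107256.
Pooled p̂ = (320+204)/(2246+1902) = 524/4148 = 0.126326.
SE = √(0.110368 × 0.000970998) = 0.010352.
z = (0.142476 − 0.107256)/0.010352 = 0.035220/0.010352 = 3.4022.
p-value = 2·P(Z > 3.402) ≈ 0.0007. With α = 0.1, reject H₀.

z = 3.4022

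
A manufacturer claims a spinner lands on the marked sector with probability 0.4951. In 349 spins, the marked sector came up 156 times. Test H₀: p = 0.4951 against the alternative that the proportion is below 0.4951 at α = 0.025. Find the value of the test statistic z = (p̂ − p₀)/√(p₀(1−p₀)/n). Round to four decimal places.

p̂ = 156/349 = 0.446991.
SE = √(p₀(1−p₀)/n) = √(0.24998/349) = 0.026763.
z = (0.446991 − 0.4951)/0.026763 = -0.048109/0.026763 = -1.7976.
p-value = P(Z < -1.798) ≈ 0.0361; since p > α = 0.025, fail to reject H₀.

z = -1.7976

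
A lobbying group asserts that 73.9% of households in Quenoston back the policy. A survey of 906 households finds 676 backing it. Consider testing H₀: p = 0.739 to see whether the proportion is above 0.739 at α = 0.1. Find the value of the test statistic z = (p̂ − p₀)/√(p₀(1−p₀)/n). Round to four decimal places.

z = 0.4891

p̂ = 676/906 = 0.746137.
Under H₀, SE = √(0.739·0.261/906) = √(0.000212891) = 0.014591.
z = (0.746137 − 0.739)/0.014591 = 0.007137/0.014591 = 0.4891.
p-value = P(Z > 0.489) ≈ 0.3124. With α = 0.1, fail to reject H₀.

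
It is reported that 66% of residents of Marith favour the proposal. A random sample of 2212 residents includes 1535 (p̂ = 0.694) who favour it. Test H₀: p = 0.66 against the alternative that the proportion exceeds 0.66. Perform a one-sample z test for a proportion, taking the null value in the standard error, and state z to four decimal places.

z = 3.3699

p̂ = 1535/2212 = 0.693942.
Under H₀, SE = √(0.66·0.34/2212) = √(0.000101447) = 0.010072.
z = (0.693942 − 0.66)/0.010072 = 0.033942/0.010072 = 3.3699.
p-value = P(Z > 3.370) ≈ 0.0004.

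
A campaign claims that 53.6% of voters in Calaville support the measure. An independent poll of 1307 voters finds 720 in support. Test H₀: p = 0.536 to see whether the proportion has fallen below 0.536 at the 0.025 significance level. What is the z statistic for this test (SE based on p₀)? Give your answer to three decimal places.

z = 1.079

p̂ = 720/1307 = 0.55088.
Standard error under H₀: √(0.536×0.464/1307) = 0.01379.
z = (0.55088 − 0.536)/0.01379 = 0.01488/0.01379 = 1.079.
p-value = P(Z < 1.079) ≈ 0.8596, so at α = 0.025 we fail to reject H₀.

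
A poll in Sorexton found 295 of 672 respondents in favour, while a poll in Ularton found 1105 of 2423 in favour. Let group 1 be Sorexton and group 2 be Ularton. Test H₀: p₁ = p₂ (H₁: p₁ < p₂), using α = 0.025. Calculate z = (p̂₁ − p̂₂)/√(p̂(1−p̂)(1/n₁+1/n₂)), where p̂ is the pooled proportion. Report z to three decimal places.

p̂₁ = 295/672 ≈ 0.43899, p̂₂ = 1105/2423 ≈ 0.45605.
Pooled p̂ = (295+1105)/(672+2423) = 1400/3095 = 0.45234.
SE = √(p̂(1−p̂)(1/n₁+1/n₂)) = √(0.45234·0.54766·0.00190081) = √(0.000470885) = 0.02170.
z = (0.43899 − 0.45605)/0.02170 = -0.01706/0.02170 = -0.786.
p-value = P(Z < -0.786) ≈ 0.2159, so at α = 0.025 we fail to reject H₀.

z = -0.786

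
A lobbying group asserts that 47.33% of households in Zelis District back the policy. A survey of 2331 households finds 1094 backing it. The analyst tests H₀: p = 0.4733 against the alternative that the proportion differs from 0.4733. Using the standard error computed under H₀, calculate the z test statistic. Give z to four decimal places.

z = -0.3842

p̂ = 1094/2331 ≈ 0.4693265.
SE = √(p₀(1−p₀)/n) = √(0.24929/2331) = 0.0103414.
z = (0.4693265 − 0.4733)/0.0103414 = -0.0039735/0.0103414 = -0.3842.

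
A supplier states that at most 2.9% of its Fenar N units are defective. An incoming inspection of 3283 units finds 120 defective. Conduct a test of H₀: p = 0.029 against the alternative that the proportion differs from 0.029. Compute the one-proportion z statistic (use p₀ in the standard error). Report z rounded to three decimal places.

z = 2.579

p̂ = 120/3283 = 0.0365519.
SE = √(p₀(1−p₀)/n) = √(0.028159/3283) = 0.0029287.
z = (0.0365519 − 0.029)/0.0029287 = 0.0075519/0.0029287 = 2.579.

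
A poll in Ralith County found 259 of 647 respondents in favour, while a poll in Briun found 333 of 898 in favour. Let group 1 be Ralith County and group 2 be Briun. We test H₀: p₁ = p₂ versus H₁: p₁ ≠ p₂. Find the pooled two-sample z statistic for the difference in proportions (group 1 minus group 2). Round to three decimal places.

p̂₁ = 259/647 ≈ 0.40031, p̂₂ = 333/898 ≈ 0.37082.
Pooled p̂ = (259+333)/(647+898) = 592/1545 = 0.38317.
SE = √(p̂(1−p̂)(1/n₁+1/n₂)) = √(0.38317·0.61683·0.00265918) = √(0.0006285) = 0.02507.
z = (0.40031 − 0.37082)/0.02507 = 0.02949/0.02507 = 1.176.

z = 1.176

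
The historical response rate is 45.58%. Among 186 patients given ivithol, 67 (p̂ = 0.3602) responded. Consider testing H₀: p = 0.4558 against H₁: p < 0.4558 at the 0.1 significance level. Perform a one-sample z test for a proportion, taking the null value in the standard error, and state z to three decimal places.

z = -2.617

p̂ = 67/186 ≈ 0.36022.
Standard error under H₀: √(0.4558×0.5442/186) = 0.03652.
z = (0.36022 − 0.4558)/0.03652 = -0.09558/0.03652 = -2.617.
p-value = P(Z < -2.617) ≈ 0.0044; since p < α = 0.1, reject H₀.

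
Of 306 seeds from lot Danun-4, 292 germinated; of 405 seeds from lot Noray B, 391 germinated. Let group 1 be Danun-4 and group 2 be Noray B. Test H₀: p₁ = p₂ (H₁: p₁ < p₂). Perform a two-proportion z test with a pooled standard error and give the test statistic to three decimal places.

z = -0.759

p̂₁ = 292/306 = 0.95425, p̂₂ = 391/405 = 0.96543.
Pooled p̂ = (292+391)/(306+405) = 683/711 = 0.96062.
SE = √(p̂(1−p̂)(1/n₁+1/n₂)) = √(0.96062·0.03938·0.00573711) = √(0.000217036) = 0.01473.
z = (0.95425 − 0.96543)/0.01473 = -0.01118/0.01473 = -0.759.
p-value = P(Z < -0.759) ≈ 0.2239.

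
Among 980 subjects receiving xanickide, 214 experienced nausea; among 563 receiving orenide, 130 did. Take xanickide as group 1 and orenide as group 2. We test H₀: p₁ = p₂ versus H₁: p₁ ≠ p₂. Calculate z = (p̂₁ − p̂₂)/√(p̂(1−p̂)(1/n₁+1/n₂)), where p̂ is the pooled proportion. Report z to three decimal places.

z = -0.570

p̂₁ = 214/980 = 0.21837, p̂₂ = 130/563 = 0.23091.
Pooled p̂ = (214+130)/(980+563) = 344/1543 = 0.22294.
SE = √(0.173239 × 0.00279661) = 0.02201.
z = (0.21837 − 0.23091)/0.02201 = -0.01254/0.02201 = -0.570.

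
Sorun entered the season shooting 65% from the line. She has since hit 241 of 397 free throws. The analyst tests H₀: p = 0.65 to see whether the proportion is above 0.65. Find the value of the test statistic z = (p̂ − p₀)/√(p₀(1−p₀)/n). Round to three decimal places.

p̂ = 241/397 = 0.60705.
SE = √(p₀(1−p₀)/n) = √(0.2275/397) = 0.02394.
z = (0.60705 − 0.65)/0.02394 = -0.04295/0.02394 = -1.794.
p-value = P(Z > -1.794) ≈ 0.9636.

z = -1.794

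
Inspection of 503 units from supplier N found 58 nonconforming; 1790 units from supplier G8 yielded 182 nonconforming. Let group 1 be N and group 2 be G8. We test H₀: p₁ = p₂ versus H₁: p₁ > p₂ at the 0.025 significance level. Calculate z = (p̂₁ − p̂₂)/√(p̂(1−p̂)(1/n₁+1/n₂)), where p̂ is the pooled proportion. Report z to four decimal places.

z = 0.8824

p̂₁ = 58/503 ≈ 0.115308, p̂₂ = 182/1790 ≈ 0.101676.
Pooled p̂ = (58+182)/(503+1790) = 240/2293 = 0.104666.
SE = √(0.0937113 × 0.00254673) = 0.015449.
z = (0.115308 − 0.101676)/0.015449 = 0.013632/0.015449 = 0.8824.
p-value = P(Z > 0.882) ≈ 0.1888; since p > α = 0.025, fail to reject H₀.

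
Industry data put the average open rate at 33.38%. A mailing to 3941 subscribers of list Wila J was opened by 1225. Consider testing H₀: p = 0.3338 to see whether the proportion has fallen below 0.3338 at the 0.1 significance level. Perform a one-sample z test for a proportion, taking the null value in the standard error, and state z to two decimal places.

z = -3.06

p̂ = 1225/3941 ≈ 0.31083.
SE = √(p₀(1−p₀)/n) = √(0.22238/3941) = 0.00751.
z = (0.31083 − 0.3338)/0.00751 = -0.02297/0.00751 = -3.06.
p-value = P(Z < -3.057) ≈ 0.0011. With α = 0.1, reject H₀.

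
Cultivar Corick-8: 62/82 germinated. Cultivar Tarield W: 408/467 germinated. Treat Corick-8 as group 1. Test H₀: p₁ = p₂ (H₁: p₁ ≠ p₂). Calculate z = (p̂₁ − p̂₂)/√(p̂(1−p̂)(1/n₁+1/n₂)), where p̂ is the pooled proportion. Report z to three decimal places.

z = -2.797

p̂₁ = 62/82 ≈ 0.75610, p̂₂ = 408/467 ≈ 0.87366.
Pooled p̂ = (62+408)/(82+467) = 470/549 = 0.85610.
SE = √(0.123191 × 0.0143364) = 0.04203.
z = (0.75610 − 0.87366)/0.04203 = -0.11756/0.04203 = -2.797.
Two-sided p-value ≈ 2·Φ(−2.797) = 0.0052.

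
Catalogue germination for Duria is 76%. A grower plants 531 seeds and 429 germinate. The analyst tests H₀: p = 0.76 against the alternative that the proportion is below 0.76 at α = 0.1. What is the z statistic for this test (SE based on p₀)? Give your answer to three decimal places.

z = 2.585

p̂ = 429/531 ≈ 0.807910.
Standard error under H₀: √(0.76×0.24/531) = 0.018534.
z = (0.807910 − 0.76)/0.018534 = 0.047910/0.018534 = 2.585.
p-value = P(Z < 2.585) ≈ 0.9951, so at α = 0.1 we fail to reject H₀.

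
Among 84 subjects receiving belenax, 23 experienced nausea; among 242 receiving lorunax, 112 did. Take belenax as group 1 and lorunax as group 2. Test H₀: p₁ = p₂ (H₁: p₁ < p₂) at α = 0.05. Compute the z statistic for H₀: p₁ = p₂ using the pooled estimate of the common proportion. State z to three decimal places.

z = -3.030

p̂₁ = 23/84 ≈ 0.27381, p̂₂ = 112/242 ≈ 0.46281.
Pooled p̂ = (23+112)/(84+242) = 135/326 = 0.41411.
SE = √(0.242623 × 0.016037) = 0.06238.
z = (0.27381 − 0.46281)/0.06238 = -0.18900/0.06238 = -3.030.
p-value = P(Z < -3.030) ≈ 0.0012. With α = 0.05, reject H₀.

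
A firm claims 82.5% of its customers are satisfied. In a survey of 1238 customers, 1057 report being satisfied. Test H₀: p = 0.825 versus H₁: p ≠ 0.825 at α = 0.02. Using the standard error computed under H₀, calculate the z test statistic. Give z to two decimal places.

z = 2.67

p̂ = 1057/1238 = 0.8538.
Under H₀, SE = √(0.825·0.175/1238) = √(0.00011662) = 0.0108.
z = (0.8538 − 0.825)/0.0108 = 0.0288/0.0108 = 2.67.
Two-sided p-value ≈ 2·Φ(−2.667) = 0.0077. With α = 0.02, reject H₀.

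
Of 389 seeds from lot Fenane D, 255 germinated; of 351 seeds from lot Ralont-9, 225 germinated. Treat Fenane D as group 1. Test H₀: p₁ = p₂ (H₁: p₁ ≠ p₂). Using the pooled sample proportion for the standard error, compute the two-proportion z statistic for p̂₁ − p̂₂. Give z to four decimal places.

p̂₁ = 255/389 = 0.655527, p̂₂ = 225/351 = 0.641026.
Pooled p̂ = (255+225)/(389+351) = 480/740 = 0.648649.
SE = √(p̂(1−p̂)(1/n₁+1/n₂)) = √(0.648649·0.351351·0.0054197) = √(0.00123517) = 0.035145.
z = (0.655527 − 0.641026)/0.035145 = 0.014501/0.035145 = 0.4126.

z = 0.4126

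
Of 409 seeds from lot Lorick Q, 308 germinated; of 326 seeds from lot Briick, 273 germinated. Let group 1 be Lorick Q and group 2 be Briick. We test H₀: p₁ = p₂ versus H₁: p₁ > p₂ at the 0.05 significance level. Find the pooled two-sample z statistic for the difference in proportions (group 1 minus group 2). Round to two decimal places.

p̂₁ = 308/409 = 0.7531, p̂₂ = 273/326 = 0.8374.
Pooled p̂ = (308+273)/(409+326) = 581/735 = 0.7905.
SE = √(0.165624 × 0.00551247) = 0.0302.
z = (0.7531 − 0.8374)/0.0302 = -0.0843/0.0302 = -2.79.
p-value = P(Z > -2.792) ≈ 0.9974, so at α = 0.05 we fail to reject H₀.

z = -2.79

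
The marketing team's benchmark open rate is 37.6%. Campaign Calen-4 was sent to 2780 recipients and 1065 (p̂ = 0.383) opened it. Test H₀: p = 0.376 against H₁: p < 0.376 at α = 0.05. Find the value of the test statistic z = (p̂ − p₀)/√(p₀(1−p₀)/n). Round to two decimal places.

z = 0.77

p̂ = 1065/2780 = 0.3831.
Standard error under H₀: √(0.376×0.624/2780) = 0.0092.
z = (0.3831 − 0.376)/0.0092 = 0.0071/0.0092 = 0.77.
p-value = P(Z < 0.772) ≈ 0.7800, so at α = 0.05 we fail to reject H₀.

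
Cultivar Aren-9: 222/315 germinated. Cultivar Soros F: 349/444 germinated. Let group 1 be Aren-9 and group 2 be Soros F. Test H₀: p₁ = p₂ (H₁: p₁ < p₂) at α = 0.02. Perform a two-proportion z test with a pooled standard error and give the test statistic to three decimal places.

p̂₁ = 222/315 = 0.70476, p̂₂ = 349/444 = 0.78604.
Pooled p̂ = (222+349)/(315+444) = 571/759 = 0.75231.
SE = √(0.186342 × 0.00542686) = 0.03180.
z = (0.70476 − 0.78604)/0.03180 = -0.08128/0.03180 = -2.556.
p-value = P(Z < -2.556) ≈ 0.0053. With α = 0.02, reject H₀.

z = -2.556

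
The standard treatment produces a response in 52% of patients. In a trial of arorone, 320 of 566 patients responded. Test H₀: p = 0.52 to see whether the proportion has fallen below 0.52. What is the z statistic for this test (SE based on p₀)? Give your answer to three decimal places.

z = 2.161

p̂ = 320/566 ≈ 0.565371.
Under H₀, SE = √(0.52·0.48/566) = √(0.000440989) = 0.021000.
z = (0.565371 − 0.52)/0.021000 = 0.045371/0.021000 = 2.161.
p-value = P(Z < 2.161) ≈ 0.9846.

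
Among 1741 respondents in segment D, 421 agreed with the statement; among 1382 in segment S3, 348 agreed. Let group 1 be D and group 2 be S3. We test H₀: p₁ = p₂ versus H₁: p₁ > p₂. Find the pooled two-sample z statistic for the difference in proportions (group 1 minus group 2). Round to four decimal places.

z = -0.6439

p̂₁ = 421/1741 = 0.241815, p̂₂ = 348/1382 = 0.251809.
Pooled p̂ = (421+348)/(1741+1382) = 769/3123 = 0.246238.
SE = √(p̂(1−p̂)(1/n₁+1/n₂)) = √(0.246238·0.753762·0.00129797) = √(0.00024091) = 0.015521.
z = (0.241815 − 0.251809)/0.015521 = -0.009994/0.015521 = -0.6439.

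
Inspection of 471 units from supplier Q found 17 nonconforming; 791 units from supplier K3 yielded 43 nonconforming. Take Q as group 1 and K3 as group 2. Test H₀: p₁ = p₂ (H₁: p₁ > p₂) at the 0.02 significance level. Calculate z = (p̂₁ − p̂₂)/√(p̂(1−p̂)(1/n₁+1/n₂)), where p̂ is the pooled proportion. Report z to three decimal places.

z = -1.475

p̂₁ = 17/471 ≈ 0.03609, p̂₂ = 43/791 ≈ 0.05436.
Pooled p̂ = (17+43)/(471+791) = 60/1262 = 0.04754.
SE = √(p̂(1−p̂)(1/n₁+1/n₂)) = √(0.04754·0.95246·0.00338736) = √(0.000153391) = 0.01239.
z = (0.03609 − 0.05436)/0.01239 = -0.01827/0.01239 = -1.475.
p-value = P(Z > -1.475) ≈ 0.9299, so at α = 0.02 we fail to reject H₀.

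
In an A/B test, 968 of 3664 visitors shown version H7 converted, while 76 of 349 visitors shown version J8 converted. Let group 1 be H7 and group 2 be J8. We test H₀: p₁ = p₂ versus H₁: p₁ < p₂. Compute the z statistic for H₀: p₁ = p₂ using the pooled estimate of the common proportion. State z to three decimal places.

z = 1.889

p̂₁ = 968/3664 = 0.26419, p̂₂ = 76/349 = 0.21777.
Pooled p̂ = (968+76)/(3664+349) = 1044/4013 = 0.26015.
SE = √(0.192474 × 0.00313826) = 0.02458.
z = (0.26419 − 0.21777)/0.02458 = 0.04642/0.02458 = 1.889.
p-value = P(Z < 1.889) ≈ 0.9706.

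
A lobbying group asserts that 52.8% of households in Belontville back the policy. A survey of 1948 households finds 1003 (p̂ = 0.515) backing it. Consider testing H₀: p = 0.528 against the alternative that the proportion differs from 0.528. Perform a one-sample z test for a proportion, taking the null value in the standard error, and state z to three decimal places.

p̂ = 1003/1948 ≈ 0.51489.
Standard error under H₀: √(0.528×0.472/1948) = 0.01131.
z = (0.51489 − 0.528)/0.01131 = -0.01311/0.01131 = -1.159.

z = -1.159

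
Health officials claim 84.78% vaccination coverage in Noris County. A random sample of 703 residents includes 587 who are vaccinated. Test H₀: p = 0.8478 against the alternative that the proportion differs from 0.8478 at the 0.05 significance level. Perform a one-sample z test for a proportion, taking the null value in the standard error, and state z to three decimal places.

p̂ = 587/703 ≈ 0.83499.
SE = √(p₀(1−p₀)/n) = √(0.12904/703) = 0.01355.
z = (0.83499 − 0.8478)/0.01355 = -0.01281/0.01355 = -0.945.
p-value = 2·P(Z > 0.945) ≈ 0.3445, so at α = 0.05 we fail to reject H₀.

z = -0.945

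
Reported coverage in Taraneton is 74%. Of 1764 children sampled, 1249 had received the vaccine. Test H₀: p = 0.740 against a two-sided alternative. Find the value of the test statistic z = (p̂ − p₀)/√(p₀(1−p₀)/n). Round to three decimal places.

p̂ = 1249/1764 ≈ 0.708050.
SE = √(p₀(1−p₀)/n) = √(0.1924/1764) = 0.010444.
z = (0.708050 − 0.74)/0.010444 = -0.031950/0.010444 = -3.059.

z = -3.059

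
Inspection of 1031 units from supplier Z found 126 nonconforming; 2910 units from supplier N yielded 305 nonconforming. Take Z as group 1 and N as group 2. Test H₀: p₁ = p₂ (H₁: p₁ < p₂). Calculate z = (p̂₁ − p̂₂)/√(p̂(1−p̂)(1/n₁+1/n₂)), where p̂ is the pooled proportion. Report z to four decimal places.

z = 1.5383

p̂₁ = 126/1031 = 0.122211, p̂₂ = 305/2910 = 0.104811.
Pooled p̂ = (126+305)/(1031+2910) = 431/3941 = 0.109363.
SE = √(p̂(1−p̂)(1/n₁+1/n₂)) = √(0.109363·0.890637·0.00131357) = √(0.000127946) = 0.011311.
z = (0.122211 − 0.104811)/0.011311 = 0.017400/0.011311 = 1.5383.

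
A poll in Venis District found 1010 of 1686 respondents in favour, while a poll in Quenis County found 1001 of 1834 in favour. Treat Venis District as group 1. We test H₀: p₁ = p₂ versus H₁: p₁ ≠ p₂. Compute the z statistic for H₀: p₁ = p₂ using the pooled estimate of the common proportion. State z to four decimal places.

z = 3.1891

p̂₁ = 1010/1686 ≈ 0.599051, p̂₂ = 1001/1834 ≈ 0.545802.
Pooled p̂ = (1010+1001)/(1686+1834) = 2011/3520 = 0.571307.
SE = √(0.244915 × 0.00113838) = 0.016697.
z = (0.599051 − 0.545802)/0.016697 = 0.053249/0.016697 = 3.1891.
Two-sided p-value ≈ 2·Φ(−3.189) = 0.0014.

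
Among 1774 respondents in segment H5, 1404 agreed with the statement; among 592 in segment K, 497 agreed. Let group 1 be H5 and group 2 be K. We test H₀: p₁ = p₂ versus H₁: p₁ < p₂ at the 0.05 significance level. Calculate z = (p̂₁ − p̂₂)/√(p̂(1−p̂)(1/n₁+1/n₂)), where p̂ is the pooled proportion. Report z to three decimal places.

p̂₁ = 1404/1774 = 0.79143, p̂₂ = 497/592 = 0.83953.
Pooled p̂ = (1404+497)/(1774+592) = 1901/2366 = 0.80347.
SE = √(p̂(1−p̂)(1/n₁+1/n₂)) = √(0.80347·0.19653·0.00225289) = √(0.00035575) = 0.01886.
z = (0.79143 − 0.83953)/0.01886 = -0.04810/0.01886 = -2.550.
p-value = P(Z < -2.550) ≈ 0.0054, so at α = 0.05 we reject H₀.

z = -2.550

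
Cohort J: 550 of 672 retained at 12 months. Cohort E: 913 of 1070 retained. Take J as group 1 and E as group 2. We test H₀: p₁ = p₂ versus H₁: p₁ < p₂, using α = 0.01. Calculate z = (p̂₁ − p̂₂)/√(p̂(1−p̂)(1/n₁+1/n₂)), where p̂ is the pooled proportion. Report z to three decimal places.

p̂₁ = 550/672 = 0.81845, p̂₂ = 913/1070 = 0.85327.
Pooled p̂ = (550+913)/(672+1070) = 1463/1742 = 0.83984.
SE = √(0.134509 × 0.00242267) = 0.01805.
z = (0.81845 − 0.85327)/0.01805 = -0.03482/0.01805 = -1.929.
p-value = P(Z < -1.929) ≈ 0.0269. With α = 0.01, fail to reject H₀.

z = -1.929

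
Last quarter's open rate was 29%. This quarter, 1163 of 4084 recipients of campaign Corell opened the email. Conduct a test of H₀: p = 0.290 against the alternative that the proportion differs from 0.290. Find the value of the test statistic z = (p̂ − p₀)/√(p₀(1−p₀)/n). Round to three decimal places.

p̂ = 1163/4084 = 0.28477.
Standard error under H₀: √(0.29×0.71/4084) = 0.00710.
z = (0.28477 − 0.29)/0.00710 = -0.00523/0.00710 = -0.737.

z = -0.737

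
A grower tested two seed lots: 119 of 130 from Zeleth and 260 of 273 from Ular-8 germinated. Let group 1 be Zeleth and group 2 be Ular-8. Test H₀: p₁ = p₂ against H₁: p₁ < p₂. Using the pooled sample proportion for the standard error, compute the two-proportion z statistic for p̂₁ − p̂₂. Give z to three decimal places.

z = -1.467

p̂₁ = 119/130 ≈ 0.91538, p̂₂ = 260/273 ≈ 0.95238.
Pooled p̂ = (119+260)/(130+273) = 379/403 = 0.94045.
SE = √(p̂(1−p̂)(1/n₁+1/n₂)) = √(0.94045·0.05955·0.0113553) = √(0.000635974) = 0.02522.
z = (0.91538 − 0.95238)/0.02522 = -0.03700/0.02522 = -1.467.
p-value = P(Z < -1.467) ≈ 0.0712.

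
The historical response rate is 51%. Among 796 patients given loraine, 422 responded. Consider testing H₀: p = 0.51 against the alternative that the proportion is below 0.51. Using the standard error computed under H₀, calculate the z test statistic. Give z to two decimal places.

p̂ = 422/796 ≈ 0.5302.
Under H₀, SE = √(0.51·0.49/796) = √(0.000313945) = 0.0177.
z = (0.5302 − 0.51)/0.0177 = 0.0202/0.0177 = 1.14.
p-value = P(Z < 1.137) ≈ 0.8723.

z = 1.14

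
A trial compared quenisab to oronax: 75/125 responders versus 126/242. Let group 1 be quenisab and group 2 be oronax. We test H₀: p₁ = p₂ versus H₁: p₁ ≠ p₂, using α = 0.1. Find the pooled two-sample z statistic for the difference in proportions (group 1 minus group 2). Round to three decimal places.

p̂₁ = 75/125 = 0.60000, p̂₂ = 126/242 = 0.52066.
Pooled p̂ = (75+126)/(125+242) = 201/367 = 0.54768.
SE = √(p̂(1−p̂)(1/n₁+1/n₂)) = √(0.54768·0.45232·0.0121322) = √(0.00300547) = 0.05482.
z = (0.60000 − 0.52066)/0.05482 = 0.07934/0.05482 = 1.447.
Two-sided p-value ≈ 2·Φ(−1.447) = 0.1478, so at α = 0.1 we fail to reject H₀.

z = 1.447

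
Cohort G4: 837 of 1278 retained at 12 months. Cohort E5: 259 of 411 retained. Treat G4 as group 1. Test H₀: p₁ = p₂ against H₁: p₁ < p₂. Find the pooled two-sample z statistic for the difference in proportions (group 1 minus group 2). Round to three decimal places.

p̂₁ = 837/1278 = 0.65493, p̂₂ = 259/411 = 0.63017.
Pooled p̂ = (837+259)/(1278+411) = 1096/1689 = 0.64890.
SE = √(0.227827 × 0.00321556) = 0.02707.
z = (0.65493 − 0.63017)/0.02707 = 0.02476/0.02707 = 0.915.
p-value = P(Z < 0.915) ≈ 0.8198.

z = 0.915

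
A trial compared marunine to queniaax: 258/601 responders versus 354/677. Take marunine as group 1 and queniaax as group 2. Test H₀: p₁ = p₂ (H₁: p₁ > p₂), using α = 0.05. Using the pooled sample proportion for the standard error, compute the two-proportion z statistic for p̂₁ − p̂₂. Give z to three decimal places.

z = -3.344

p̂₁ = 258/601 ≈ 0.42928, p̂₂ = 354/677 ≈ 0.52290.
Pooled p̂ = (258+354)/(601+677) = 612/1278 = 0.47887.
SE = √(0.249554 × 0.003141) = 0.02800.
z = (0.42928 − 0.52290)/0.02800 = -0.09362/0.02800 = -3.344.
p-value = P(Z > -3.344) ≈ 0.9996; since p > α = 0.05, fail to reject H₀.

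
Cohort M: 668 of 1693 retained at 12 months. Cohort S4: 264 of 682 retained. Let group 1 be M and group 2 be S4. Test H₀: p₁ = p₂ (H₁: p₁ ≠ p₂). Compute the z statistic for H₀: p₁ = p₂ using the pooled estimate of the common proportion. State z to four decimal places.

p̂₁ = 668/1693 ≈ 0.394566, p̂₂ = 264/682 ≈ 0.387097.
Pooled p̂ = (668+264)/(1693+682) = 932/2375 = 0.392421.
SE = √(p̂(1−p̂)(1/n₁+1/n₂)) = √(0.392421·0.607579·0.00205694) = √(0.00049043) = 0.022146.
z = (0.394566 − 0.387097)/0.022146 = 0.007469/0.022146 = 0.3373.

z = 0.3373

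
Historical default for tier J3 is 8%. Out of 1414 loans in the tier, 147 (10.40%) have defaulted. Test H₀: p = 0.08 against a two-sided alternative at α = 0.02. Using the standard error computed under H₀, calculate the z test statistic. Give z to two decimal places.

z = 3.32

p̂ = 147/1414 = 0.10396.
Standard error under H₀: √(0.08×0.92/1414) = 0.00721.
z = (0.10396 − 0.08)/0.00721 = 0.02396/0.00721 = 3.32.
p-value = 2·P(Z > 3.321) ≈ 0.0009, so at α = 0.02 we reject H₀.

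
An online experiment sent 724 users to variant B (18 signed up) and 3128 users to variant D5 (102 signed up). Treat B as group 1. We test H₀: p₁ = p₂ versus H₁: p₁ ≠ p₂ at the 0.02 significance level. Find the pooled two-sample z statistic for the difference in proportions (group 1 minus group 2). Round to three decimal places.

z = -1.081

p̂₁ = 18/724 = 0.024862, p̂₂ = 102/3128 = 0.032609.
Pooled p̂ = (18+102)/(724+3128) = 120/3852 = 0.031153.
SE = √(p̂(1−p̂)(1/n₁+1/n₂)) = √(0.031153·0.968847·0.00170091) = √(5.13371e-05) = 0.007165.
z = (0.024862 − 0.032609)/0.007165 = -0.007747/0.007165 = -1.081.
Two-sided p-value ≈ 2·Φ(−1.081) = 0.2796. With α = 0.02, fail to reject H₀.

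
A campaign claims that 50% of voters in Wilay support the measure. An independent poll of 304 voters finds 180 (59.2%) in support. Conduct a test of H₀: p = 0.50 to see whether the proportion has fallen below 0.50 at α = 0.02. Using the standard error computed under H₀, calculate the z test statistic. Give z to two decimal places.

z = 3.21

p̂ = 180/304 ≈ 0.5921.
Under H₀, SE = √(0.5·0.5/304) = √(0.000822368) = 0.0287.
z = (0.5921 − 0.5)/0.0287 = 0.0921/0.0287 = 3.21.
p-value = P(Z < 3.212) ≈ 0.9993, so at α = 0.02 we fail to reject H₀.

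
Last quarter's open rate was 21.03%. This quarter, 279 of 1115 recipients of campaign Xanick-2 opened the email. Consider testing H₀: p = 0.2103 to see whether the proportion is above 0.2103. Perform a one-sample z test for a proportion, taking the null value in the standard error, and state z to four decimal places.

z = 3.2713

p̂ = 279/1115 ≈ 0.2502242.
SE = √(p₀(1−p₀)/n) = √(0.16607/1115) = 0.0122043.
z = (0.2502242 − 0.2103)/0.0122043 = 0.0399242/0.0122043 = 3.2713.
p-value = P(Z > 3.271) ≈ 0.0005.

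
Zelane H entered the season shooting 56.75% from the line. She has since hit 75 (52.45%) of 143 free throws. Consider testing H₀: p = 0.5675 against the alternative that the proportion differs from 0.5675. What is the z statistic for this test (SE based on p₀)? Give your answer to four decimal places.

p̂ = 75/143 = 0.524476.
SE = √(p₀(1−p₀)/n) = √(0.24544/143) = 0.041429.
z = (0.524476 − 0.5675)/0.041429 = -0.043024/0.041429 = -1.0385.

z = -1.0385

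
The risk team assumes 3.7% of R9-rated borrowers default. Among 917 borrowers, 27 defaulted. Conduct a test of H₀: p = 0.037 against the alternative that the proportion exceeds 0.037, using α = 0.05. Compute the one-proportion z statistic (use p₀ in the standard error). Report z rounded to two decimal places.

z = -1.21

p̂ = 27/917 ≈ 0.02944.
SE = √(p₀(1−p₀)/n) = √(0.035631/917) = 0.00623.
z = (0.02944 − 0.037)/0.00623 = -0.00756/0.00623 = -1.21.
p-value = P(Z > -1.212) ≈ 0.8873, so at α = 0.05 we fail to reject H₀.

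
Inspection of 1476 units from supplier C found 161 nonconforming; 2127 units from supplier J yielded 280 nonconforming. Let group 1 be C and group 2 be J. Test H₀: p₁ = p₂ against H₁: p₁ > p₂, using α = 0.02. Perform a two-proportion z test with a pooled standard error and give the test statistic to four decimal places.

z = -2.0321

p̂₁ = 161/1476 = 0.109079, p̂₂ = 280/2127 = 0.131641.
Pooled p̂ = (161+280)/(1476+2127) = 441/3603 = 0.122398.
SE = √(p̂(1−p̂)(1/n₁+1/n₂)) = √(0.122398·0.877602·0.00114765) = √(0.000123277) = 0.011103.
z = (0.109079 − 0.131641)/0.011103 = -0.022562/0.011103 = -2.0321.
p-value = P(Z > -2.032) ≈ 0.9789; since p > α = 0.02, fail to reject H₀.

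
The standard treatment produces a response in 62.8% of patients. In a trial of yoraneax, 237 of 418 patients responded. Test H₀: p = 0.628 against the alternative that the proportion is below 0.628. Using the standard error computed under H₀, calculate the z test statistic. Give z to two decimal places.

z = -2.58

p̂ = 237/418 = 0.5670.
Under H₀, SE = √(0.628·0.372/418) = √(0.00055889) = 0.0236.
z = (0.5670 − 0.628)/0.0236 = -0.0610/0.0236 = -2.58.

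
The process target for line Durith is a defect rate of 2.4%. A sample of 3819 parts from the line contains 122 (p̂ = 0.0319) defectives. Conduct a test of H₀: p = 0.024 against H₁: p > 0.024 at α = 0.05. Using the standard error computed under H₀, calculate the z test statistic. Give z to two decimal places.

z = 3.21

p̂ = 122/3819 = 0.03195.
SE = √(p₀(1−p₀)/n) = √(0.023424/3819) = 0.00248.
z = (0.03195 − 0.024)/0.00248 = 0.00795/0.00248 = 3.21.
p-value = P(Z > 3.208) ≈ 0.0007; since p < α = 0.05, reject H₀.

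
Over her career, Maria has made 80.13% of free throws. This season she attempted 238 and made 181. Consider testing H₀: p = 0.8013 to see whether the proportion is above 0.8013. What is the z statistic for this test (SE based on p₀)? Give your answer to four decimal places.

p̂ = 181/238 ≈ 0.760504.
SE = √(p₀(1−p₀)/n) = √(0.15922/238) = 0.025865.
z = (0.760504 − 0.8013)/0.025865 = -0.040796/0.025865 = -1.5773.
p-value = P(Z > -1.577) ≈ 0.9426.

z = -1.5773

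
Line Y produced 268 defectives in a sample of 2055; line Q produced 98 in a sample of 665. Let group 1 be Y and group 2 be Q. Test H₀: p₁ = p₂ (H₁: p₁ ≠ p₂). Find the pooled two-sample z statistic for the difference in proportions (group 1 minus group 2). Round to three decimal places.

z = -1.114

p̂₁ = 268/2055 = 0.13041, p̂₂ = 98/665 = 0.14737.
Pooled p̂ = (268+98)/(2055+665) = 366/2720 = 0.13456.
SE = √(p̂(1−p̂)(1/n₁+1/n₂)) = √(0.13456·0.86544·0.00199038) = √(0.000231785) = 0.01522.
z = (0.13041 − 0.14737)/0.01522 = -0.01696/0.01522 = -1.114.
Two-sided p-value ≈ 2·Φ(−1.114) = 0.2654.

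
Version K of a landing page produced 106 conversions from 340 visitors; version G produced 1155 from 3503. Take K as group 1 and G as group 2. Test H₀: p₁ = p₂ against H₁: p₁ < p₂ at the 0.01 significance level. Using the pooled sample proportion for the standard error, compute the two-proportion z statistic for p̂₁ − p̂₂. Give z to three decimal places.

z = -0.673

p̂₁ = 106/340 = 0.31176, p̂₂ = 1155/3503 = 0.32972.
Pooled p̂ = (106+1155)/(340+3503) = 1261/3843 = 0.32813.
SE = √(0.22046 × 0.00322665) = 0.02667.
z = (0.31176 − 0.32972)/0.02667 = -0.01796/0.02667 = -0.673.
p-value = P(Z < -0.673) ≈ 0.2504, so at α = 0.01 we fail to reject H₀.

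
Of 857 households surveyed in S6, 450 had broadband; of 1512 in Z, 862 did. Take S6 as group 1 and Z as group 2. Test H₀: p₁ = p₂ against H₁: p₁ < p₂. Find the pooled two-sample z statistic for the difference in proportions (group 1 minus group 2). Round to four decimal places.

p̂₁ = 450/857 ≈ 0.525088, p̂₂ = 862/1512 ≈ 0.570106.
Pooled p̂ = (450+862)/(857+1512) = 1312/2369 = 0.553820.
SE = √(p̂(1−p̂)(1/n₁+1/n₂)) = √(0.553820·0.446180·0.00182824) = √(0.000451764) = 0.021255.
z = (0.525088 − 0.570106)/0.021255 = -0.045018/0.021255 = -2.1180.

z = -2.1180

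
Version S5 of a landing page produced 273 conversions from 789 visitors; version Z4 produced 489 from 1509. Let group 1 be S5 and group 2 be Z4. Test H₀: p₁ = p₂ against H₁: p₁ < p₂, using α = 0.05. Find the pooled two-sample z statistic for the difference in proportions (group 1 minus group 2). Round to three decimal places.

z = 1.061

p̂₁ = 273/789 = 0.34601, p̂₂ = 489/1509 = 0.32406.
Pooled p̂ = (273+489)/(789+1509) = 762/2298 = 0.33159.
SE = √(0.221639 × 0.00193012) = 0.02068.
z = (0.34601 − 0.32406)/0.02068 = 0.02195/0.02068 = 1.061.
p-value = P(Z < 1.061) ≈ 0.8557; since p > α = 0.05, fail to reject H₀.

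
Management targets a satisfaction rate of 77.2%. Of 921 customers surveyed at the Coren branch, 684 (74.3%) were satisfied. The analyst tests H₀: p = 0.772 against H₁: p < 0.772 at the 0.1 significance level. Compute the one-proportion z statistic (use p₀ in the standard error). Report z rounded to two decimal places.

p̂ = 684/921 ≈ 0.7427.
Standard error under H₀: √(0.772×0.228/921) = 0.0138.
z = (0.7427 − 0.772)/0.0138 = -0.0293/0.0138 = -2.12.
p-value = P(Z < -2.122) ≈ 0.0169. With α = 0.1, reject H₀.

z = -2.12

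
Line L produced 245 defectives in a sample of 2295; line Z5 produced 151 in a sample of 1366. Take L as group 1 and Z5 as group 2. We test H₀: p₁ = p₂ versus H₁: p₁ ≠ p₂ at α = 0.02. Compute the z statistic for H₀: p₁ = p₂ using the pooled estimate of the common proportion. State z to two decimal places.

p̂₁ = 245/2295 ≈ 0.10675, p̂₂ = 151/1366 ≈ 0.11054.
Pooled p̂ = (245+151)/(2295+1366) = 396/3661 = 0.10817.
SE = √(p̂(1−p̂)(1/n₁+1/n₂)) = √(0.10817·0.89183·0.00116779) = √(0.000112654) = 0.01061.
z = (0.10675 − 0.11054)/0.01061 = -0.00379/0.01061 = -0.36.
Two-sided p-value ≈ 2·Φ(−0.357) = 0.7212, so at α = 0.02 we fail to reject H₀.

z = -0.36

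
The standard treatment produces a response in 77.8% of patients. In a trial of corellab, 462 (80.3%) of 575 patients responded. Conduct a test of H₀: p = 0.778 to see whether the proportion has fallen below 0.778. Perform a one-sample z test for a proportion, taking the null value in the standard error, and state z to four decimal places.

p̂ = 462/575 = 0.803478.
SE = √(p₀(1−p₀)/n) = √(0.17272/575) = 0.017331.
z = (0.803478 − 0.778)/0.017331 = 0.025478/0.017331 = 1.4701.
p-value = P(Z < 1.470) ≈ 0.9292.

z = 1.4701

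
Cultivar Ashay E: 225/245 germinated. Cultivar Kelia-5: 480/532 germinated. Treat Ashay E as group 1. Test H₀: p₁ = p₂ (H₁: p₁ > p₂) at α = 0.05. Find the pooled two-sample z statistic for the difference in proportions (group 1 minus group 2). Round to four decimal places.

z = 0.7197

p̂₁ = 225/245 ≈ 0.9183673, p̂₂ = 480/532 ≈ 0.9022556.
Pooled p̂ = (225+480)/(245+532) = 705/777 = 0.9073359.
SE = √(p̂(1−p̂)(1/n₁+1/n₂)) = √(0.9073359·0.0926641·0.00596133) = √(0.000501214) = 0.0223878.
z = (0.9183673 − 0.9022556)/0.0223878 = 0.0161117/0.0223878 = 0.7197.
p-value = P(Z > 0.720) ≈ 0.2359, so at α = 0.05 we fail to reject H₀.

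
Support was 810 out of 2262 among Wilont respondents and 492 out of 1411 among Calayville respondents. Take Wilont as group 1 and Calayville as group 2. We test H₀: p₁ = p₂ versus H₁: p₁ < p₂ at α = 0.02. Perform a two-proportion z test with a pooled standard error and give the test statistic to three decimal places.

z = 0.579

p̂₁ = 810/2262 ≈ 0.35809, p̂₂ = 492/1411 ≈ 0.34869.
Pooled p̂ = (810+492)/(2262+1411) = 1302/3673 = 0.35448.
SE = √(0.228824 × 0.0011508) = 0.01623.
z = (0.35809 − 0.34869)/0.01623 = 0.00940/0.01623 = 0.579.
p-value = P(Z < 0.579) ≈ 0.7188, so at α = 0.02 we fail to reject H₀.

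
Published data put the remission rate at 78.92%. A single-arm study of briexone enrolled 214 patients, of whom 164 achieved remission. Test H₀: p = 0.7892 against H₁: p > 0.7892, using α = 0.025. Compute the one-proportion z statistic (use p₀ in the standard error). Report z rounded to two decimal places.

z = -0.82

p̂ = 164/214 = 0.7664.
Standard error under H₀: √(0.7892×0.2108/214) = 0.0279.
z = (0.7664 − 0.7892)/0.0279 = -0.0228/0.0279 = -0.82.
p-value = P(Z > -0.819) ≈ 0.7937. With α = 0.025, fail to reject H₀.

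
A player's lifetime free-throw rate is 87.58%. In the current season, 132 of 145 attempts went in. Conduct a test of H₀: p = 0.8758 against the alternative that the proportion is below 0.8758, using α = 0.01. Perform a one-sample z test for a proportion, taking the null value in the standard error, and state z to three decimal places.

z = 1.261

p̂ = 132/145 = 0.91034.
SE = √(p₀(1−p₀)/n) = √(0.10877/145) = 0.02739.
z = (0.91034 − 0.8758)/0.02739 = 0.03454/0.02739 = 1.261.
p-value = P(Z < 1.261) ≈ 0.8964, so at α = 0.01 we fail to reject H₀.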